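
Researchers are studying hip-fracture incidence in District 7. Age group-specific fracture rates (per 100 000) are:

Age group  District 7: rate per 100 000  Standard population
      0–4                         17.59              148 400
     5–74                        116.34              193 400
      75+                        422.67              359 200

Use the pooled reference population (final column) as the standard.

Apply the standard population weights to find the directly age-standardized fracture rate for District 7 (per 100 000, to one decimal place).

Standard total = 701 000; weights = 0.2117, 0.2759, 0.5124.
Standardized rate: 0.2117×17.59 + 0.2759×116.34 + 0.5124×422.67 = 252.4017 per 100 000.

252.4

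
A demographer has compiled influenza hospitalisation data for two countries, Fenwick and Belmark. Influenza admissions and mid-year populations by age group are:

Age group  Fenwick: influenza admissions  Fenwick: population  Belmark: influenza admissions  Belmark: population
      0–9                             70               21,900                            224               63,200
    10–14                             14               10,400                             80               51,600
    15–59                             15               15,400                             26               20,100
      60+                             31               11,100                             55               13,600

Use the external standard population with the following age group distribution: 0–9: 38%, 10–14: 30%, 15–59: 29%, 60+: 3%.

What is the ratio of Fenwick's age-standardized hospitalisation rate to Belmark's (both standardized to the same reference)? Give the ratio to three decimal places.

0.860

Age-specific rates per 100,000 for Fenwick: 319.63, 134.62, 97.40, 279.28.
For Belmark: 354.43, 155.04, 129.35, 404.41.
Standard weights: 0.38, 0.30, 0.29, 0.03.
Fenwick: 0.3800×319.63 + 0.3000×134.62 + 0.2900×97.40 + 0.0300×279.28 = 198.4709 per 100,000.
Belmark: 0.3800×354.43 + 0.3000×155.04 + 0.2900×129.35 + 0.0300×404.41 = 230.8400 per 100,000.
Ratio = 198.4709 ÷ 230.8400 = 0.85978.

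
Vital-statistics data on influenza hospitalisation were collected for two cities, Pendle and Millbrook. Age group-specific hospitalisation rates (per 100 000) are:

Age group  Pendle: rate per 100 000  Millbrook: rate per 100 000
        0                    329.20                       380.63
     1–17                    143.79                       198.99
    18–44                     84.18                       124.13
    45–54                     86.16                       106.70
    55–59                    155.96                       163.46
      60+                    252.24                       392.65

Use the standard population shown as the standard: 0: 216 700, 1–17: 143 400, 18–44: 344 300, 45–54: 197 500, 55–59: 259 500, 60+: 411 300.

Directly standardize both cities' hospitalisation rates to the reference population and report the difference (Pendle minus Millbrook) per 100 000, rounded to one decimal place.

-61.4

Standard total = 1 572 700; weights = 0.1378, 0.0912, 0.2189, 0.1256, 0.1650, 0.2615.
Pendle: 0.1378×329.20 + 0.0912×143.79 + 0.2189×84.18 + 0.1256×86.16 + 0.1650×155.96 + 0.2615×252.24 = 179.4206 per 100 000.
Millbrook: 0.1378×380.63 + 0.0912×198.99 + 0.2189×124.13 + 0.1256×106.70 + 0.1650×163.46 + 0.2615×392.65 = 240.8239 per 100 000.
Difference = 179.4206 − 240.8239 = -61.4032.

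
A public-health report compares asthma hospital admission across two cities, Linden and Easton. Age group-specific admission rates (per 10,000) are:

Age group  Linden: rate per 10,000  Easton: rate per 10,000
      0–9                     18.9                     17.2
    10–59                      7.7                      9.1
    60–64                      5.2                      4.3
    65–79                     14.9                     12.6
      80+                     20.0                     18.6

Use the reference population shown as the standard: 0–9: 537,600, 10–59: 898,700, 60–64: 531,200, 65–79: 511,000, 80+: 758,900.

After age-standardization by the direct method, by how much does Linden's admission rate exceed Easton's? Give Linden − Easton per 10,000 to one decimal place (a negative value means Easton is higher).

0.7

Standard total = 3,237,400; weights = 0.1661, 0.2776, 0.1641, 0.1578, 0.2344.
Linden: 0.1661×18.9 + 0.2776×7.7 + 0.1641×5.2 + 0.1578×14.9 + 0.2344×20.0 = 13.1694 per 10,000.
Easton: 0.1661×17.2 + 0.2776×9.1 + 0.1641×4.3 + 0.1578×12.6 + 0.2344×18.6 = 12.4369 per 10,000.
Difference = 13.1694 − 12.4369 = 0.7326.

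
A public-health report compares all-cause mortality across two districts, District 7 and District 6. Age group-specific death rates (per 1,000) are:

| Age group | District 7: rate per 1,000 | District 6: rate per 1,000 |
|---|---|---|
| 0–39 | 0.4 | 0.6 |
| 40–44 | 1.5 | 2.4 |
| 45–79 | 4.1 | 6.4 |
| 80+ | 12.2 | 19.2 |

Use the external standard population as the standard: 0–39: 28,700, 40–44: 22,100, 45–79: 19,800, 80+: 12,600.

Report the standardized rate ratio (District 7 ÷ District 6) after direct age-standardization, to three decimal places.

0.637

Standard total = 83,200; weights = 0.3450, 0.2656, 0.2380, 0.1514.
District 7: 0.3450×0.4 + 0.2656×1.5 + 0.2380×4.1 + 0.1514×12.2 = 3.3597 per 1,000.
District 6: 0.3450×0.6 + 0.2656×2.4 + 0.2380×6.4 + 0.1514×19.2 = 5.2752 per 1,000.
Ratio = 3.3597 ÷ 5.2752 = 0.63689.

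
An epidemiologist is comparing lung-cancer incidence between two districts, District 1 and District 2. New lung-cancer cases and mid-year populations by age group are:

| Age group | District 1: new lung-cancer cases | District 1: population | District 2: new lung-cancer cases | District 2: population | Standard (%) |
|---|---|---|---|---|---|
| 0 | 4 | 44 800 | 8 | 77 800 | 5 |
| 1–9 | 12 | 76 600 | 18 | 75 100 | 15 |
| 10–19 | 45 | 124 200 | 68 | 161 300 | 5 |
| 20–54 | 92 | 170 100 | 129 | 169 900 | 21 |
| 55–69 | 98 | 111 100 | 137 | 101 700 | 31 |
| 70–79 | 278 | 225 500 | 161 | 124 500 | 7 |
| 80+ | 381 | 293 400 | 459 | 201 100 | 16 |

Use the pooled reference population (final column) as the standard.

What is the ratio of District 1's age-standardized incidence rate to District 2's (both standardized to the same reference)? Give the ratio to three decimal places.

Age-specific rates per 100 000 for District 1: 8.93, 15.67, 36.23, 54.09, 88.21, 123.28, 129.86.
For District 2: 10.28, 23.97, 42.16, 75.93, 134.71, 129.32, 228.24.
Standard weights: 0.05, 0.15, 0.05, 0.21, 0.31, 0.07, 0.16.
District 1: 0.0500×8.93 + 0.1500×15.67 + 0.0500×36.23 + 0.2100×54.09 + 0.3100×88.21 + 0.0700×123.28 + 0.1600×129.86 = 72.7175 per 100 000.
District 2: 0.0500×10.28 + 0.1500×23.97 + 0.0500×42.16 + 0.2100×75.93 + 0.3100×134.71 + 0.0700×129.32 + 0.1600×228.24 = 109.4933 per 100 000.
Ratio = 72.7175 ÷ 109.4933 = 0.66413.

0.664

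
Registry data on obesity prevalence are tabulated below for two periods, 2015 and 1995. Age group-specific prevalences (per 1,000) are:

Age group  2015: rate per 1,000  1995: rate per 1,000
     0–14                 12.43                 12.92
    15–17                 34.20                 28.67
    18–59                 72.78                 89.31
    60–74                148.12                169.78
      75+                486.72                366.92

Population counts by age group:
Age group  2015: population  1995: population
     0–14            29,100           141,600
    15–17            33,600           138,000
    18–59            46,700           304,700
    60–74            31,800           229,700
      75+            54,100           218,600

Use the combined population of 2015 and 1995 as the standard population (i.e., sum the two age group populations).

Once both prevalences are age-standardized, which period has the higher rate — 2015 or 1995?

2015

Combined standard total = 1,227,900; weights = 0.1390, 0.1398, 0.2862, 0.2130, 0.2221.
2015: 0.1390×12.43 + 0.1398×34.20 + 0.2862×72.78 + 0.2130×148.12 + 0.2221×486.72 = 166.9740 per 1,000.
1995: 0.1390×12.92 + 0.1398×28.67 + 0.2862×89.31 + 0.2130×169.78 + 0.2221×366.92 = 149.0067 per 1,000.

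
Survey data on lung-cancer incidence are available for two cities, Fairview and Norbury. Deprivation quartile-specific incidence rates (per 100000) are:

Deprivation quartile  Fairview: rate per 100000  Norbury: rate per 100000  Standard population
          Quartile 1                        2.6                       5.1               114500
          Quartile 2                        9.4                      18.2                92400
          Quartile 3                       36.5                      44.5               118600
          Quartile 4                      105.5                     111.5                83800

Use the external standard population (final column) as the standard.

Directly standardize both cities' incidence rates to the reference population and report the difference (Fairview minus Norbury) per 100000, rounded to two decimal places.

-6.23

Standard total = 409300; weights = 0.2797, 0.2258, 0.2898, 0.2047.
Fairview: 0.2797×2.6 + 0.2258×9.4 + 0.2898×36.5 + 0.2047×105.5 = 35.0258 per 100000.
Norbury: 0.2797×5.1 + 0.2258×18.2 + 0.2898×44.5 + 0.2047×111.5 = 41.2583 per 100000.
Difference = 35.0258 − 41.2583 = -6.2325.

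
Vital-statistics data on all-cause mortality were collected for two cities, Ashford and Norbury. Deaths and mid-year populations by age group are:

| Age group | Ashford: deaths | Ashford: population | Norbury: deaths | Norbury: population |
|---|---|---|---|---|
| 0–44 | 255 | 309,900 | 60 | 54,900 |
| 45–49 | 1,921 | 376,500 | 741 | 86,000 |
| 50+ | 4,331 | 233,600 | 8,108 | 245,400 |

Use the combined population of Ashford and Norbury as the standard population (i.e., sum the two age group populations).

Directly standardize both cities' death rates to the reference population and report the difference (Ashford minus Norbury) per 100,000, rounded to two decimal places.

Age-specific rates per 100,000 for Ashford: 82.28, 510.23, 1854.02.
For Norbury: 109.29, 861.63, 3303.99.
Combined standard total = 1,306,300; weights = 0.2793, 0.3541, 0.3667.
Ashford: 0.2793×82.28 + 0.3541×510.23 + 0.3667×1854.02 = 883.4681 per 100,000.
Norbury: 0.2793×109.29 + 0.3541×861.63 + 0.3667×3303.99 = 1547.1061 per 100,000.
Difference = 883.4681 − 1547.1061 = -663.6380.

-663.64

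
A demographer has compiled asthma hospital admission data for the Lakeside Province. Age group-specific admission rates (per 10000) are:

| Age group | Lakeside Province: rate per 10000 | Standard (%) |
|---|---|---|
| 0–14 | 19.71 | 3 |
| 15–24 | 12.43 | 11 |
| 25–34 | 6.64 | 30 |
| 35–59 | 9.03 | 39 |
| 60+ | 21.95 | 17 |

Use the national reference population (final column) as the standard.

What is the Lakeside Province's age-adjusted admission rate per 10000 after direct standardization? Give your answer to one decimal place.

11.2

Standard weights: 0.03, 0.11, 0.30, 0.39, 0.17.
Standardized rate: 0.0300×19.71 + 0.1100×12.43 + 0.3000×6.64 + 0.3900×9.03 + 0.1700×21.95 = 11.2038 per 10000.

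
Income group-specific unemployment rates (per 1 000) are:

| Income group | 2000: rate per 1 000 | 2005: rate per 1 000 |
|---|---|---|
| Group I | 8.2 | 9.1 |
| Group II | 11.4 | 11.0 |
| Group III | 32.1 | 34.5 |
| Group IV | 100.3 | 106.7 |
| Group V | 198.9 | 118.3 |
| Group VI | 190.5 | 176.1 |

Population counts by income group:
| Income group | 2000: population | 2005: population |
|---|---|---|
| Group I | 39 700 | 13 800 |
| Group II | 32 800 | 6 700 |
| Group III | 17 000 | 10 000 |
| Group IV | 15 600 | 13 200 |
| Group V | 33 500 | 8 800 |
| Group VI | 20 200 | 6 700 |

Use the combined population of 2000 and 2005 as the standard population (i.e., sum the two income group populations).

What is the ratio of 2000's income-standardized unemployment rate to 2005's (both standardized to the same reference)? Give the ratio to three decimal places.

Combined standard total = 218 000; weights = 0.2454, 0.1812, 0.1239, 0.1321, 0.1940, 0.1234.
2000: 0.2454×8.2 + 0.1812×11.4 + 0.1239×32.1 + 0.1321×100.3 + 0.1940×198.9 + 0.1234×190.5 = 83.4049 per 1 000.
2005: 0.2454×9.1 + 0.1812×11.0 + 0.1239×34.5 + 0.1321×106.7 + 0.1940×118.3 + 0.1234×176.1 = 67.2798 per 1 000.
Ratio = 83.4049 ÷ 67.2798 = 1.23967.

1.240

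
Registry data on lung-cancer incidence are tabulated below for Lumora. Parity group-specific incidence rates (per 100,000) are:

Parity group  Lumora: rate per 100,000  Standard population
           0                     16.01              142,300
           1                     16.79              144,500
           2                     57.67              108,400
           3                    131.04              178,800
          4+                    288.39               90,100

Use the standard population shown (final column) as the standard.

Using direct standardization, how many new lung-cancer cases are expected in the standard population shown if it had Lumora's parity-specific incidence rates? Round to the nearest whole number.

Expected new lung-cancer cases = Σ (standard pop × parity-specific rate ÷ 100,000)
= 142,300×16.01/100,000 + 144,500×16.79/100,000 + 108,400×57.67/100,000 + 178,800×131.04/100,000 + 90,100×288.39/100,000
= 22.78 + 24.26 + 62.51 + 234.30 + 259.84 = 603.70.

604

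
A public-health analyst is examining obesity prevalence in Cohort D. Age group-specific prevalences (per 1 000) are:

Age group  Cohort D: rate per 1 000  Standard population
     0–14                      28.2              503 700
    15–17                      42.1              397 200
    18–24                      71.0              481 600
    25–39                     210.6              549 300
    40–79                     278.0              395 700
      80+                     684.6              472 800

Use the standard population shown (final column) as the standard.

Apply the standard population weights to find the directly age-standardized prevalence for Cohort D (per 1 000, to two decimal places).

Standard total = 2 800 300; weights = 0.1799, 0.1418, 0.1720, 0.1962, 0.1413, 0.1688.
Standardized rate: 0.1799×28.2 + 0.1418×42.1 + 0.1720×71.0 + 0.1962×210.6 + 0.1413×278.0 + 0.1688×684.6 = 219.4358 per 1 000.

219.44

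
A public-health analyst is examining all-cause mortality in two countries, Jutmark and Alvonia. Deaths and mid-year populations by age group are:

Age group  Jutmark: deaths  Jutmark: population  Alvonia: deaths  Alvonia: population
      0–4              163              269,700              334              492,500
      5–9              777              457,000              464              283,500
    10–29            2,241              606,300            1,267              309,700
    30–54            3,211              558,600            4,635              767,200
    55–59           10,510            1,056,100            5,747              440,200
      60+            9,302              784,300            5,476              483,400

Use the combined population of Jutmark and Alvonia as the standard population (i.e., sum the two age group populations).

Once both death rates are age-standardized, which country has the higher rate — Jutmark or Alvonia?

Age-specific rates per 100,000 for Jutmark: 60.44, 170.02, 369.62, 574.83, 995.17, 1186.03.
For Alvonia: 67.82, 163.67, 409.11, 604.14, 1305.54, 1132.81.
Combined standard total = 6,508,500; weights = 0.1171, 0.1138, 0.1407, 0.2037, 0.2299, 0.1948.
Jutmark: 0.1171×60.44 + 0.1138×170.02 + 0.1407×369.62 + 0.2037×574.83 + 0.2299×995.17 + 0.1948×1186.03 = 655.3348 per 100,000.
Alvonia: 0.1171×67.82 + 0.1138×163.67 + 0.1407×409.11 + 0.2037×604.14 + 0.2299×1305.54 + 0.1948×1132.81 = 727.9940 per 100,000.
The crude rates (702.14 vs 645.52) would put Jutmark higher, but that reflects its age composition; once standardized to a common age structure, Alvonia has the higher underlying rate.

Alvonia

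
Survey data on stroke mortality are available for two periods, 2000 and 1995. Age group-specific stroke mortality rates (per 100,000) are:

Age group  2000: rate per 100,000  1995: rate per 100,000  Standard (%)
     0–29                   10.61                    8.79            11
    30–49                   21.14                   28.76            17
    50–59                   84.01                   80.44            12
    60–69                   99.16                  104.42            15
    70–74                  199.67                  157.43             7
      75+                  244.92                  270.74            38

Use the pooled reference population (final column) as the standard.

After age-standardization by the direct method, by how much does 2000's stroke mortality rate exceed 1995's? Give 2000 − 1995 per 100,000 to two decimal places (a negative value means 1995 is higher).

Standard weights: 0.11, 0.17, 0.12, 0.15, 0.07, 0.38.
2000: 0.1100×10.61 + 0.1700×21.14 + 0.1200×84.01 + 0.1500×99.16 + 0.0700×199.67 + 0.3800×244.92 = 136.7626 per 100,000.
1995: 0.1100×8.79 + 0.1700×28.76 + 0.1200×80.44 + 0.1500×104.42 + 0.0700×157.43 + 0.3800×270.74 = 145.0732 per 100,000.
Difference = 136.7626 − 145.0732 = -8.3106.

-8.31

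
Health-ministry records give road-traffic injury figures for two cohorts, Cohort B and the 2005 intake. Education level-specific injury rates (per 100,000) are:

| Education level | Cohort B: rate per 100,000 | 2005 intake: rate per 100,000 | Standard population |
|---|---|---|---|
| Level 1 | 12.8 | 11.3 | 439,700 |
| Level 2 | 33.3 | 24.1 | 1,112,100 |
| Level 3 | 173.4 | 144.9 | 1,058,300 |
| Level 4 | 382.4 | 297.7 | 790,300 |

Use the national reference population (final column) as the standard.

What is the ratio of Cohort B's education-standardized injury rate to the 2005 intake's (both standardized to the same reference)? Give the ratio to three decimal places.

1.257

Standard total = 3,400,400; weights = 0.1293, 0.3270, 0.3112, 0.2324.
Cohort B: 0.1293×12.8 + 0.3270×33.3 + 0.3112×173.4 + 0.2324×382.4 = 155.3879 per 100,000.
The 2005 intake: 0.1293×11.3 + 0.3270×24.1 + 0.3112×144.9 + 0.2324×297.7 = 123.6296 per 100,000.
Ratio = 155.3879 ÷ 123.6296 = 1.25688.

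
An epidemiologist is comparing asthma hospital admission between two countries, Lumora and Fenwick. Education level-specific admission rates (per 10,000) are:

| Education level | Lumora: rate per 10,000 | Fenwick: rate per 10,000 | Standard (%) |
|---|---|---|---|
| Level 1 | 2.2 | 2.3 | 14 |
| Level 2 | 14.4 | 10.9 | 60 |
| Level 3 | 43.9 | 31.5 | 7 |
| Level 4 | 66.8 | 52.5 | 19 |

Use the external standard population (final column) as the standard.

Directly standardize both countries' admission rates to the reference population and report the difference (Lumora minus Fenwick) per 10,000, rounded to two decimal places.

Standard weights: 0.14, 0.60, 0.07, 0.19.
Lumora: 0.1400×2.2 + 0.6000×14.4 + 0.0700×43.9 + 0.1900×66.8 = 24.7130 per 10,000.
Fenwick: 0.1400×2.3 + 0.6000×10.9 + 0.0700×31.5 + 0.1900×52.5 = 19.0420 per 10,000.
Difference = 24.7130 − 19.0420 = 5.6710.

5.67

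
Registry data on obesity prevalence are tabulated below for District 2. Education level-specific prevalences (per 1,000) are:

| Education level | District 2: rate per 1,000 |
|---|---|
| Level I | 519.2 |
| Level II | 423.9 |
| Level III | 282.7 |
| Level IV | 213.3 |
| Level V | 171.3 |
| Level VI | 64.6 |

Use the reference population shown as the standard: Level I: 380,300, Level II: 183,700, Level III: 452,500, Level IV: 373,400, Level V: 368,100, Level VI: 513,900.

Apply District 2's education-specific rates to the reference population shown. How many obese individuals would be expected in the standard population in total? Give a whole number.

579144

Expected obese individuals = Σ (standard pop × education-specific rate ÷ 1,000)
= 380,300×519.2/1,000 + 183,700×423.9/1,000 + 452,500×282.7/1,000 + 373,400×213.3/1,000 + 368,100×171.3/1,000 + 513,900×64.6/1,000
= 197451.76 + 77870.43 + 127921.75 + 79646.22 + 63055.53 + 33197.94 = 579143.63.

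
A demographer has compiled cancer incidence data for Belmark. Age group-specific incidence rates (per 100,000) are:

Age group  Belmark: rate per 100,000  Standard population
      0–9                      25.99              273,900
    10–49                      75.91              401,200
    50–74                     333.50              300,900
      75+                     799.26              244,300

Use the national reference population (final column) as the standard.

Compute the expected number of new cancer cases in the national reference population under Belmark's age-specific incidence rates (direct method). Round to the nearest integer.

3332

Expected new cancer cases = Σ (standard pop × age-specific rate ÷ 100,000)
= 273,900×25.99/100,000 + 401,200×75.91/100,000 + 300,900×333.50/100,000 + 244,300×799.26/100,000
= 71.19 + 304.55 + 1003.50 + 1952.59 = 3331.83.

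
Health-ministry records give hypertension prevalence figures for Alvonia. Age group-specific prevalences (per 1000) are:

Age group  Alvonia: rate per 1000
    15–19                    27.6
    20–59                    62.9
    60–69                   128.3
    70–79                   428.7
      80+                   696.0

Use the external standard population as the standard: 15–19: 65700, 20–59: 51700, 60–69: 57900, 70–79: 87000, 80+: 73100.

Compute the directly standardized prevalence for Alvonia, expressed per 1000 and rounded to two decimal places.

300.14

Standard total = 335400; weights = 0.1959, 0.1541, 0.1726, 0.2594, 0.2179.
Standardized rate: 0.1959×27.6 + 0.1541×62.9 + 0.1726×128.3 + 0.2594×428.7 + 0.2179×696.0 = 300.1441 per 1000.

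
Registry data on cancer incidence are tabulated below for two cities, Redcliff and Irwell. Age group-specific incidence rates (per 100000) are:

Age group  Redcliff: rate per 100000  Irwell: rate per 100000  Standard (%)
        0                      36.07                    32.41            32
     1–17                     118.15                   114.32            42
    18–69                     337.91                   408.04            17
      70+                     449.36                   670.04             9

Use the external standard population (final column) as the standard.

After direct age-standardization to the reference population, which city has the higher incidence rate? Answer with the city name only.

Irwell

Standard weights: 0.32, 0.42, 0.17, 0.09.
Redcliff: 0.3200×36.07 + 0.4200×118.15 + 0.1700×337.91 + 0.0900×449.36 = 159.0525 per 100000.
Irwell: 0.3200×32.41 + 0.4200×114.32 + 0.1700×408.04 + 0.0900×670.04 = 188.0560 per 100000.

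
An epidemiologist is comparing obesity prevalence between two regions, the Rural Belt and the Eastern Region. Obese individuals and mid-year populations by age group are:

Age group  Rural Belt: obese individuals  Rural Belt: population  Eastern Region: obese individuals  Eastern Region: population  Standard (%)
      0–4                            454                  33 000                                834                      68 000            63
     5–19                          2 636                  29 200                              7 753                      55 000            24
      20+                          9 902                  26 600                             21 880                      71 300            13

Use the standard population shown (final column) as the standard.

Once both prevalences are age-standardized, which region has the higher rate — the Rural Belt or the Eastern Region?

Age-specific rates per 1 000 for the Rural Belt: 13.758, 90.274, 372.256.
For the Eastern Region: 12.265, 140.964, 306.872.
Standard weights: 0.63, 0.24, 0.13.
The Rural Belt: 0.6300×13.758 + 0.2400×90.274 + 0.1300×372.256 = 78.7263 per 1 000.
The Eastern Region: 0.6300×12.265 + 0.2400×140.964 + 0.1300×306.872 = 81.4514 per 1 000.

Eastern Region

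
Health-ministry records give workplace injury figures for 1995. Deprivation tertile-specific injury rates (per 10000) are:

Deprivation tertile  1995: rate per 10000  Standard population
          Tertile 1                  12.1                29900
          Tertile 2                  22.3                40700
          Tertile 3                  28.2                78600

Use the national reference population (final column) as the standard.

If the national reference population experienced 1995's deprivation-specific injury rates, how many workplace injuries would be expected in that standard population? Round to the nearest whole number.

Expected workplace injuries = Σ (standard pop × deprivation-specific rate ÷ 10000)
= 29900×12.1/10000 + 40700×22.3/10000 + 78600×28.2/10000
= 36.18 + 90.76 + 221.65 = 348.59.

349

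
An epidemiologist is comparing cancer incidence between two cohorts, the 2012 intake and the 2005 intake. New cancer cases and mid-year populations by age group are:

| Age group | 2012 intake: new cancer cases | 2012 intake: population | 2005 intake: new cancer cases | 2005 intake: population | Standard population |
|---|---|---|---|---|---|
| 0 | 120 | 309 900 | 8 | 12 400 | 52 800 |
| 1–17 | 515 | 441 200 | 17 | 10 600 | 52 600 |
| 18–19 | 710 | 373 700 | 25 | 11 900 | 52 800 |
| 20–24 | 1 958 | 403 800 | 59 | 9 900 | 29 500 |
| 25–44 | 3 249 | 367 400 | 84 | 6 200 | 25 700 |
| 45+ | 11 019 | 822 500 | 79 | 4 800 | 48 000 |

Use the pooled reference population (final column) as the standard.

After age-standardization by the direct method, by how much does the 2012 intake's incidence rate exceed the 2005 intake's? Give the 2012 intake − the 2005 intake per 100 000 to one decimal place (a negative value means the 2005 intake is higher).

-133.1

Age-specific rates per 100 000 for the 2012 intake: 38.72, 116.73, 189.99, 484.89, 884.32, 1339.70.
For the 2005 intake: 64.52, 160.38, 210.08, 595.96, 1354.84, 1645.83.
Standard total = 261 400; weights = 0.2020, 0.2012, 0.2020, 0.1129, 0.0983, 0.1836.
The 2012 intake: 0.2020×38.72 + 0.2012×116.73 + 0.2020×189.99 + 0.1129×484.89 + 0.0983×884.32 + 0.1836×1339.70 = 457.3558 per 100 000.
The 2005 intake: 0.2020×64.52 + 0.2012×160.38 + 0.2020×210.08 + 0.1129×595.96 + 0.0983×1354.84 + 0.1836×1645.83 = 590.4166 per 100 000.
Difference = 457.3558 − 590.4166 = -133.0608.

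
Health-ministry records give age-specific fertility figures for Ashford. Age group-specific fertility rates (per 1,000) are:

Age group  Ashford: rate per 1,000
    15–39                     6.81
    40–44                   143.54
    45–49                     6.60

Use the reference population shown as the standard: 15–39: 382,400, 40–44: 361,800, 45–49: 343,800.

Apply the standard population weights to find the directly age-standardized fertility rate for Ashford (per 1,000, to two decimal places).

52.21

Standard total = 1,088,000; weights = 0.3515, 0.3325, 0.3160.
Standardized rate: 0.3515×6.81 + 0.3325×143.54 + 0.3160×6.60 = 52.2114 per 1,000.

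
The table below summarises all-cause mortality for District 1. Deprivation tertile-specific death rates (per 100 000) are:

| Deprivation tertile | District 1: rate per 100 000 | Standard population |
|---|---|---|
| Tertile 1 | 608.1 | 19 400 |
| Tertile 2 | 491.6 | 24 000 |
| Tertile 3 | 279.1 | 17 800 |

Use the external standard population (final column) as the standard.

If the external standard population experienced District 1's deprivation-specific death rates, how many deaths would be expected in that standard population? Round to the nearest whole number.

Expected deaths = Σ (standard pop × deprivation-specific rate ÷ 100 000)
= 19 400×608.1/100 000 + 24 000×491.6/100 000 + 17 800×279.1/100 000
= 117.97 + 117.98 + 49.68 = 285.64.

286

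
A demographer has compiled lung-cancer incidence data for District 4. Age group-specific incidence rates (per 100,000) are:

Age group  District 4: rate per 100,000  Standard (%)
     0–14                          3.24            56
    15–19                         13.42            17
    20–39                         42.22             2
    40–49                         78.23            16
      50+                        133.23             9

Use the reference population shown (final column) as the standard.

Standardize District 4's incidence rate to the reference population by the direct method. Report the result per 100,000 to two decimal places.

Standard weights: 0.56, 0.17, 0.02, 0.16, 0.09.
Standardized rate: 0.5600×3.24 + 0.1700×13.42 + 0.0200×42.22 + 0.1600×78.23 + 0.0900×133.23 = 29.4477 per 100,000.

29.45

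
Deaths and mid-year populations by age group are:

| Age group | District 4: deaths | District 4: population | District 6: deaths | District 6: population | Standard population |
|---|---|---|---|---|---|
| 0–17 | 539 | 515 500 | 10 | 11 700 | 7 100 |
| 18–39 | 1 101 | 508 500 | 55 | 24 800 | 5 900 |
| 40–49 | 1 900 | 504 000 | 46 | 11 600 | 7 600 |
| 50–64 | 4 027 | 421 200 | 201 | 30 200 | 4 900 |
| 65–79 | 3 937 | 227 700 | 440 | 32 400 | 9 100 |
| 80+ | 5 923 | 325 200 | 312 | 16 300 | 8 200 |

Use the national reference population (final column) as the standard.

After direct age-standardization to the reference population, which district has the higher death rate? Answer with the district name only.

Age-specific rates per 1 000 for District 4: 1.046, 2.165, 3.770, 9.561, 17.290, 18.213.
For District 6: 0.855, 2.218, 3.966, 6.656, 13.580, 19.141.
Standard total = 42 800; weights = 0.1659, 0.1379, 0.1776, 0.1145, 0.2126, 0.1916.
District 4: 0.1659×1.046 + 0.1379×2.165 + 0.1776×3.770 + 0.1145×9.561 + 0.2126×17.290 + 0.1916×18.213 = 9.4016 per 1 000.
District 6: 0.1659×0.855 + 0.1379×2.218 + 0.1776×3.966 + 0.1145×6.656 + 0.2126×13.580 + 0.1916×19.141 = 8.4682 per 1 000.
The crude rates (6.96 vs 8.38) would put District 6 higher, but that reflects its age composition; once standardized to a common age structure, District 4 has the higher underlying rate.

District 4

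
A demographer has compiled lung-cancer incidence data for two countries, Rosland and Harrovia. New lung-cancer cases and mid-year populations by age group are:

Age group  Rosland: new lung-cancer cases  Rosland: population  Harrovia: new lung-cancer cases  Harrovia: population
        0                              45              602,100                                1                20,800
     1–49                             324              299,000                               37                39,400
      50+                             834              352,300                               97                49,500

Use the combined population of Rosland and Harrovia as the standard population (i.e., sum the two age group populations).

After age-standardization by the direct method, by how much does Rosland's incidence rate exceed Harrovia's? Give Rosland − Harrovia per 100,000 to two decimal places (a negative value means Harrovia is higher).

Age-specific rates per 100,000 for Rosland: 7.47, 108.36, 236.73.
For Harrovia: 4.81, 93.91, 195.96.
Combined standard total = 1,363,100; weights = 0.4570, 0.2483, 0.2948.
Rosland: 0.4570×7.47 + 0.2483×108.36 + 0.2948×236.73 = 100.0976 per 100,000.
Harrovia: 0.4570×4.81 + 0.2483×93.91 + 0.2948×195.96 = 83.2734 per 100,000.
Difference = 100.0976 − 83.2734 = 16.8242.

16.82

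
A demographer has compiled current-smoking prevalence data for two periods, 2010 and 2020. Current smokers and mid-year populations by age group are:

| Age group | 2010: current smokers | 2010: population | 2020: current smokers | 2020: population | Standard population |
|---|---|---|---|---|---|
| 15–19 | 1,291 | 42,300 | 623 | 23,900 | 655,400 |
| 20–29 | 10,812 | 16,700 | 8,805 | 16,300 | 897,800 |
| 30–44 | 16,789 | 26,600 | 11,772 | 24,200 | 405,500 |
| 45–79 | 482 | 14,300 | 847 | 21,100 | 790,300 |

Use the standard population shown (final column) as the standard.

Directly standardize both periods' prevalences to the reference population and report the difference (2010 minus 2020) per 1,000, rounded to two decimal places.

Age-specific rates per 1,000 for 2010: 30.520, 647.425, 631.165, 33.706.
For 2020: 26.067, 540.184, 486.446, 40.142.
Standard total = 2,749,000; weights = 0.2384, 0.3266, 0.1475, 0.2875.
2010: 0.2384×30.520 + 0.3266×647.425 + 0.1475×631.165 + 0.2875×33.706 = 321.5121 per 1,000.
2020: 0.2384×26.067 + 0.3266×540.184 + 0.1475×486.446 + 0.2875×40.142 = 265.9294 per 1,000.
Difference = 321.5121 − 265.9294 = 55.5828.

55.58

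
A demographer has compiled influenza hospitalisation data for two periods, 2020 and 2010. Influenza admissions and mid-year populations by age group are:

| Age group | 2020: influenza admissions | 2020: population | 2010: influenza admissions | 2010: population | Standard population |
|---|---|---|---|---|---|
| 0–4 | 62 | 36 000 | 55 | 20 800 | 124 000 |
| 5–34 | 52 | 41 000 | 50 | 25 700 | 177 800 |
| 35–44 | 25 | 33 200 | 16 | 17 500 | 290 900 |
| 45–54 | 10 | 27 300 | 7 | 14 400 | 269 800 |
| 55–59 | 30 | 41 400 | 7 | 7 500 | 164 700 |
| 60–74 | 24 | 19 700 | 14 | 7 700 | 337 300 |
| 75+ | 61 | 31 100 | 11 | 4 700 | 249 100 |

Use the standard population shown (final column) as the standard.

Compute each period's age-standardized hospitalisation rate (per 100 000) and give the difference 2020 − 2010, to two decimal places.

-39.98

Age-specific rates per 100 000 for 2020: 172.22, 126.83, 75.30, 36.63, 72.46, 121.83, 196.14.
For 2010: 264.42, 194.55, 91.43, 48.61, 93.33, 181.82, 234.04.
Standard total = 1 613 600; weights = 0.0768, 0.1102, 0.1803, 0.1672, 0.1021, 0.2090, 0.1544.
2020: 0.0768×172.22 + 0.1102×126.83 + 0.1803×75.30 + 0.1672×36.63 + 0.1021×72.46 + 0.2090×121.83 + 0.1544×196.14 = 110.0519 per 100 000.
2010: 0.0768×264.42 + 0.1102×194.55 + 0.1803×91.43 + 0.1672×48.61 + 0.1021×93.33 + 0.2090×181.82 + 0.1544×234.04 = 150.0316 per 100 000.
Difference = 110.0519 − 150.0316 = -39.9797.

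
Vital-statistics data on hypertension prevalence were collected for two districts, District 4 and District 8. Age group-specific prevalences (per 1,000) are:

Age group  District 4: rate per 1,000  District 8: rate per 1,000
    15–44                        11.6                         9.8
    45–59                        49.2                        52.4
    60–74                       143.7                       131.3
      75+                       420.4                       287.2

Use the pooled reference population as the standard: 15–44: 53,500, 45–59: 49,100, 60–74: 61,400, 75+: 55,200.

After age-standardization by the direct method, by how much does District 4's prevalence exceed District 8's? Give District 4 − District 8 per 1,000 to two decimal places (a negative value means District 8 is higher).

Standard total = 219,200; weights = 0.2441, 0.2240, 0.2801, 0.2518.
District 4: 0.2441×11.6 + 0.2240×49.2 + 0.2801×143.7 + 0.2518×420.4 = 159.9707 per 1,000.
District 8: 0.2441×9.8 + 0.2240×52.4 + 0.2801×131.3 + 0.2518×287.2 = 123.2318 per 1,000.
Difference = 159.9707 − 123.2318 = 36.7390.

36.74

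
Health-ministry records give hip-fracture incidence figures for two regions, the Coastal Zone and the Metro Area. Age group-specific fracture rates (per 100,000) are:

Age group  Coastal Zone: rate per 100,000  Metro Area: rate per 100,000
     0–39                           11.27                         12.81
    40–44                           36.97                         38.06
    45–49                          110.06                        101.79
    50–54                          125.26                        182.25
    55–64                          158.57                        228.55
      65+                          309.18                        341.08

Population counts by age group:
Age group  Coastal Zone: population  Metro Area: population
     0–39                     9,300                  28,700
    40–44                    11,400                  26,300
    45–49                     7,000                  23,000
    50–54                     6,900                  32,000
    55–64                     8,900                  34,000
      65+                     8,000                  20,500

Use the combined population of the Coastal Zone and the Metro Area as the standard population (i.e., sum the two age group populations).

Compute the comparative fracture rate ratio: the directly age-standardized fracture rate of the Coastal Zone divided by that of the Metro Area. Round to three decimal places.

0.811

Combined standard total = 216,000; weights = 0.1759, 0.1745, 0.1389, 0.1801, 0.1986, 0.1319.
The Coastal Zone: 0.1759×11.27 + 0.1745×36.97 + 0.1389×110.06 + 0.1801×125.26 + 0.1986×158.57 + 0.1319×309.18 = 118.5682 per 100,000.
The Metro Area: 0.1759×12.81 + 0.1745×38.06 + 0.1389×101.79 + 0.1801×182.25 + 0.1986×228.55 + 0.1319×341.08 = 146.2520 per 100,000.
Ratio = 118.5682 ÷ 146.2520 = 0.81071.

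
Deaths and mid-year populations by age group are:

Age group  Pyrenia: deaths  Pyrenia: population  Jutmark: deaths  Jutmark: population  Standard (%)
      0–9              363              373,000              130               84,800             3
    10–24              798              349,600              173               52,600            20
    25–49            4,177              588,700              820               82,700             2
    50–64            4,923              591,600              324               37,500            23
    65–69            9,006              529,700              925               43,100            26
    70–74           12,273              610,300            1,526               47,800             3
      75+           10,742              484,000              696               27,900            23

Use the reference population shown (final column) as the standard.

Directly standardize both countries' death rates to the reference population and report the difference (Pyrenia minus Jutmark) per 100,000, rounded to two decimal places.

-249.46

Age-specific rates per 100,000 for Pyrenia: 97.32, 228.26, 709.53, 832.15, 1700.21, 2010.98, 2219.42.
For Jutmark: 153.30, 328.90, 991.54, 864.00, 2146.17, 3192.47, 2494.62.
Standard weights: 0.03, 0.20, 0.02, 0.23, 0.26, 0.03, 0.23.
Pyrenia: 0.0300×97.32 + 0.2000×228.26 + 0.0200×709.53 + 0.2300×832.15 + 0.2600×1700.21 + 0.0300×2010.98 + 0.2300×2219.42 = 1267.0071 per 100,000.
Jutmark: 0.0300×153.30 + 0.2000×328.90 + 0.0200×991.54 + 0.2300×864.00 + 0.2600×2146.17 + 0.0300×3192.47 + 0.2300×2494.62 = 1516.4714 per 100,000.
Difference = 1267.0071 − 1516.4714 = -249.4642.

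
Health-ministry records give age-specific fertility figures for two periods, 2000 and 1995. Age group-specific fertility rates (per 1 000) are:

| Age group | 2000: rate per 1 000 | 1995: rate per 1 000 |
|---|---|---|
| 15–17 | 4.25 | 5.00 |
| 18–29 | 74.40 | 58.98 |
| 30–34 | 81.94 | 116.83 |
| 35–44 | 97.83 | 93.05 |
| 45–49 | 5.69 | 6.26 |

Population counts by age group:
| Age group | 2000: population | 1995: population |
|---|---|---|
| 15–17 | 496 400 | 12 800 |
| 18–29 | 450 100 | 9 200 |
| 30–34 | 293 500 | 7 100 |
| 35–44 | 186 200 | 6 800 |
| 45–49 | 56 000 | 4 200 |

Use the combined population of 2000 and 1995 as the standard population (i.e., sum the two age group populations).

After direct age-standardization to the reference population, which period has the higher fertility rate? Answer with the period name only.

Combined standard total = 1 522 300; weights = 0.3345, 0.3017, 0.1975, 0.1268, 0.0395.
2000: 0.3345×4.25 + 0.3017×74.40 + 0.1975×81.94 + 0.1268×97.83 + 0.0395×5.69 = 52.6775 per 1 000.
1995: 0.3345×5.00 + 0.3017×58.98 + 0.1975×116.83 + 0.1268×93.05 + 0.0395×6.26 = 54.5820 per 1 000.
The crude rates (52.75 vs 52.25) would put 2000 higher, but that reflects its age composition; once standardized to a common age structure, 1995 has the higher underlying rate.

1995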